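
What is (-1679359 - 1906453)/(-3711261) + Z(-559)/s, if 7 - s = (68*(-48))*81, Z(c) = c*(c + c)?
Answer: 3267453517574/981224007051 ≈ 3.3300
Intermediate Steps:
Z(c) = 2*c² (Z(c) = c*(2*c) = 2*c²)
s = 264391 (s = 7 - 68*(-48)*81 = 7 - (-3264)*81 = 7 - 1*(-264384) = 7 + 264384 = 264391)
(-1679359 - 1906453)/(-3711261) + Z(-559)/s = (-1679359 - 1906453)/(-3711261) + (2*(-559)²)/264391 = -3585812*(-1/3711261) + (2*312481)*(1/264391) = 3585812/3711261 + 624962*(1/264391) = 3585812/3711261 + 624962/264391 = 3267453517574/981224007051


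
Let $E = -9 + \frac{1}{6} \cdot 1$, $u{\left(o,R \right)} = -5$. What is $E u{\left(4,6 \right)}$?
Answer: $\frac{265}{6} \approx 44.167$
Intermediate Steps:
$E = - \frac{53}{6}$ ($E = -9 + \frac{1}{6} \cdot 1 = -9 + \frac{1}{6} = - \frac{53}{6} \approx -8.8333$)
$E u{\left(4,6 \right)} = \left(- \frac{53}{6}\right) \left(-5\right) = \frac{265}{6}$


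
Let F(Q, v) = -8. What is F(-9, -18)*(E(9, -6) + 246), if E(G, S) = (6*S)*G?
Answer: 624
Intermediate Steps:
E(G, S) = 6*G*S
F(-9, -18)*(E(9, -6) + 246) = -8*(6*9*(-6) + 246) = -8*(-324 + 246) = -8*(-78) = 624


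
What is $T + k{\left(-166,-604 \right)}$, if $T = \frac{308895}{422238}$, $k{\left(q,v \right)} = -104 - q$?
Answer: $\frac{8829217}{140746} \approx 62.732$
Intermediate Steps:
$T = \frac{102965}{140746}$ ($T = 308895 \cdot \frac{1}{422238} = \frac{102965}{140746} \approx 0.73157$)
$T + k{\left(-166,-604 \right)} = \frac{102965}{140746} - -62 = \frac{102965}{140746} + \left(-104 + 166\right) = \frac{102965}{140746} + 62 = \frac{8829217}{140746}$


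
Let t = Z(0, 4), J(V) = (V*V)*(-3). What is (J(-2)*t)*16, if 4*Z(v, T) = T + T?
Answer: -384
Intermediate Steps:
J(V) = -3*V**2 (J(V) = V**2*(-3) = -3*V**2)
Z(v, T) = T/2 (Z(v, T) = (T + T)/4 = (2*T)/4 = T/2)
t = 2 (t = (1/2)*4 = 2)
(J(-2)*t)*16 = (-3*(-2)**2*2)*16 = (-3*4*2)*16 = -12*2*16 = -24*16 = -384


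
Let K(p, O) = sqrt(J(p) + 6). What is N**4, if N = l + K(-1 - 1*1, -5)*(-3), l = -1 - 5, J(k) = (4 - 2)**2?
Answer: 28836 + 9072*sqrt(10) ≈ 57524.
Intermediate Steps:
J(k) = 4 (J(k) = 2**2 = 4)
l = -6
K(p, O) = sqrt(10) (K(p, O) = sqrt(4 + 6) = sqrt(10))
N = -6 - 3*sqrt(10) (N = -6 + sqrt(10)*(-3) = -6 - 3*sqrt(10) ≈ -15.487)
N**4 = (-6 - 3*sqrt(10))**4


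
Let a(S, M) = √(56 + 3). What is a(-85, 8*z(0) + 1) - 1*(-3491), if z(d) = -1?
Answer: 3491 + √59 ≈ 3498.7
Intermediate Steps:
a(S, M) = √59
a(-85, 8*z(0) + 1) - 1*(-3491) = √59 - 1*(-3491) = √59 + 3491 = 3491 + √59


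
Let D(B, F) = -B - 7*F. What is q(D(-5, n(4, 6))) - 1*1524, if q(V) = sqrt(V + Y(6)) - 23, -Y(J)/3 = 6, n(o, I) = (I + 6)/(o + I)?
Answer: -1547 + I*sqrt(535)/5 ≈ -1547.0 + 4.626*I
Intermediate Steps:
n(o, I) = (6 + I)/(I + o)
Y(J) = -18 (Y(J) = -3*6 = -18)
q(V) = -23 + sqrt(-18 + V) (q(V) = sqrt(V - 18) - 23 = sqrt(-18 + V) - 23 = -23 + sqrt(-18 + V))
q(D(-5, n(4, 6))) - 1*1524 = (-23 + sqrt(-18 + (-1*(-5) - 7*(6 + 6)/(6 + 4)))) - 1*1524 = (-23 + sqrt(-18 + (5 - 7*12/10))) - 1524 = (-23 + sqrt(-18 + (5 - 7*6/5))) - 1524 = (-23 + sqrt(-18 + (5 - 42/5))) - 1524 = (-23 + sqrt(-18 - 17/5)) - 1524 = (-23 + sqrt(-107/5)) - 1524 = (-23 + I*sqrt(535)/5) - 1524 = -1547 + I*sqrt(535)/5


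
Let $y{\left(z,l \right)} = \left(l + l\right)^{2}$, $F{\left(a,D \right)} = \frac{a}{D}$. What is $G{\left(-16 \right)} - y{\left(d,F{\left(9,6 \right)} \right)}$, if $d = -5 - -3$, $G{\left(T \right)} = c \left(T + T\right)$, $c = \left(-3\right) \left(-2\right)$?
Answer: $-201$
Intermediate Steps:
$c = 6$
$G{\left(T \right)} = 12 T$ ($G{\left(T \right)} = 6 \left(T + T\right) = 6 \cdot 2 T = 12 T$)
$d = -2$ ($d = -5 + 3 = -2$)
$y{\left(z,l \right)} = 4 l^{2}$ ($y{\left(z,l \right)} = \left(2 l\right)^{2} = 4 l^{2}$)
$G{\left(-16 \right)} - y{\left(d,F{\left(9,6 \right)} \right)} = 12 \left(-16\right) - 4 \left(\frac{9}{6}\right)^{2} = -192 - 4 \left(9 \cdot \frac{1}{6}\right)^{2} = -192 - 4 \left(\frac{3}{2}\right)^{2} = -192 - 4 \cdot \frac{9}{4} = -192 - 9 = -201$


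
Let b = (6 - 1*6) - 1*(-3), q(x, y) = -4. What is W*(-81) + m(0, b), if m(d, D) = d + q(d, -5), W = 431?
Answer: -34915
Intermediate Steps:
b = 3 (b = (6 - 6) + 3 = 0 + 3 = 3)
m(d, D) = -4 + d (m(d, D) = d - 4 = -4 + d)
W*(-81) + m(0, b) = 431*(-81) + (-4 + 0) = -34911 - 4 = -34915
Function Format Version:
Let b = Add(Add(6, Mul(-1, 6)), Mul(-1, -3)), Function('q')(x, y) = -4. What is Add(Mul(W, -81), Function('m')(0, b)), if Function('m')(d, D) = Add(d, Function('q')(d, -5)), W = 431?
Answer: -34915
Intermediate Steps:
b = 3 (b = Add(Add(6, -6), 3) = Add(0, 3) = 3)
Function('m')(d, D) = Add(-4, d) (Function('m')(d, D) = Add(d, -4) = Add(-4, d))
Add(Mul(W, -81), Function('m')(0, b)) = Add(Mul(431, -81), Add(-4, 0)) = Add(-34911, -4) = -34915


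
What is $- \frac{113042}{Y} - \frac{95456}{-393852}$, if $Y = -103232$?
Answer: $\frac{6796991447}{5082266208} \approx 1.3374$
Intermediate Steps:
$- \frac{113042}{Y} - \frac{95456}{-393852} = - \frac{113042}{-103232} - \frac{95456}{-393852} = \left(-113042\right) \left(- \frac{1}{103232}\right) - - \frac{23864}{98463} = \frac{56521}{51616} + \frac{23864}{98463} = \frac{6796991447}{5082266208}$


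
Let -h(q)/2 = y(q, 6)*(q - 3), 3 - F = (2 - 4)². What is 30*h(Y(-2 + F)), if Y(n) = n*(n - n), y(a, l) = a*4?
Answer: 0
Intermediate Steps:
F = -1 (F = 3 - (2 - 4)² = 3 - 1*(-2)² = 3 - 1*4 = 3 - 4 = -1)
y(a, l) = 4*a
Y(n) = 0 (Y(n) = n*0 = 0)
h(q) = -8*q*(-3 + q) (h(q) = -2*4*q*(q - 3) = -2*4*q*(-3 + q) = -8*q*(-3 + q))
30*h(Y(-2 + F)) = 30*(8*0*(3 - 1*0)) = 30*(8*0*(3 + 0)) = 30*(8*0*3) = 30*0 = 0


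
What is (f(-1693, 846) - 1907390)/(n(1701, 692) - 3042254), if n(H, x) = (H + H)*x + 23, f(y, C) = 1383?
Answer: 1906007/688047 ≈ 2.7702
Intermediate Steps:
n(H, x) = 23 + 2*H*x (n(H, x) = (2*H)*x + 23 = 2*H*x + 23 = 23 + 2*H*x)
(f(-1693, 846) - 1907390)/(n(1701, 692) - 3042254) = (1383 - 1907390)/((23 + 2*1701*692) - 3042254) = -1906007/((23 + 2354184) - 3042254) = -1906007/(2354207 - 3042254) = -1906007/(-688047) = -1906007*(-1/688047) = 1906007/688047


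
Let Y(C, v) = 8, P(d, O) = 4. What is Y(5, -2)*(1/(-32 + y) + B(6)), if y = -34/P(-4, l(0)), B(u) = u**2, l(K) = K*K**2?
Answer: 23312/81 ≈ 287.80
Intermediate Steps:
l(K) = K**3
y = -17/2 (y = -34/4 = -34*1/4 = -17/2 ≈ -8.5000)
Y(5, -2)*(1/(-32 + y) + B(6)) = 8*(1/(-32 - 17/2) + 6**2) = 8*(1/(-81/2) + 36) = 8*(-2/81 + 36) = 8*(2914/81) = 23312/81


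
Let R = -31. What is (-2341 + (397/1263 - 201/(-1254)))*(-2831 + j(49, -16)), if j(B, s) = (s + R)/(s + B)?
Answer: 57747772193345/8710911 ≈ 6.6294e+6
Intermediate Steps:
j(B, s) = (-31 + s)/(B + s) (j(B, s) = (s - 31)/(s + B) = (-31 + s)/(B + s))
(-2341 + (397/1263 - 201/(-1254)))*(-2831 + j(49, -16)) = (-2341 + (397/1263 - 201/(-1254)))*(-2831 + (-31 - 16)/(49 - 16)) = (-2341 + (397*(1/1263) - 201*(-1/1254)))*(-2831 - 47/33) = (-2341 + (397/1263 + 67/418))*(-2831 + (1/33)*(-47)) = (-2341 + 250567/527934)*(-2831 - 47/33) = -1235642927/527934*(-93470/33) = 57747772193345/8710911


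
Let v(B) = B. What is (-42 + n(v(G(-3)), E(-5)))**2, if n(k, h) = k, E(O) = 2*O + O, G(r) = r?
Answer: 2025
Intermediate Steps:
E(O) = 3*O
(-42 + n(v(G(-3)), E(-5)))**2 = (-42 - 3)**2 = (-45)**2 = 2025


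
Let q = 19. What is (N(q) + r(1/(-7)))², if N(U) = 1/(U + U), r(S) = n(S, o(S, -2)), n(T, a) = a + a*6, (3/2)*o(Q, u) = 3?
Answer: 284089/1444 ≈ 196.74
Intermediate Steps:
o(Q, u) = 2 (o(Q, u) = (⅔)*3 = 2)
n(T, a) = 7*a (n(T, a) = a + 6*a = 7*a)
r(S) = 14 (r(S) = 7*2 = 14)
N(U) = 1/(2*U)
(N(q) + r(1/(-7)))² = ((½)/19 + 14)² = ((½)*(1/19) + 14)² = (1/38 + 14)² = (533/38)² = 284089/1444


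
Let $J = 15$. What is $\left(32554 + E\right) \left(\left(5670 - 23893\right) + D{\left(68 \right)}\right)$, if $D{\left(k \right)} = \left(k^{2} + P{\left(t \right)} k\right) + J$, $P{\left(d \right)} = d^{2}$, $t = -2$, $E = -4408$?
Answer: $-374679552$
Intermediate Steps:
$D{\left(k \right)} = 15 + k^{2} + 4 k$ ($D{\left(k \right)} = \left(k^{2} + \left(-2\right)^{2} k\right) + 15 = \left(k^{2} + 4 k\right) + 15 = 15 + k^{2} + 4 k$)
$\left(32554 + E\right) \left(\left(5670 - 23893\right) + D{\left(68 \right)}\right) = \left(32554 - 4408\right) \left(\left(5670 - 23893\right) + \left(15 + 68^{2} + 4 \cdot 68\right)\right) = 28146 \left(\left(5670 - 23893\right) + \left(15 + 4624 + 272\right)\right) = 28146 \left(-18223 + 4911\right) = 28146 \left(-13312\right) = -374679552$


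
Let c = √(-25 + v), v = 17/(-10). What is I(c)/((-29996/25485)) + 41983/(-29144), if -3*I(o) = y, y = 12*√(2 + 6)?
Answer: -41983/29144 + 50970*√2/7499 ≈ 8.1717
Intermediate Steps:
v = -17/10 (v = 17*(-⅒) = -17/10 ≈ -1.7000)
c = I*√2670/10 (c = √(-25 - 17/10) = √(-267/10) = I*√2670/10 ≈ 5.1672*I)
y = 24*√2 (y = 12*√8 = 12*(2*√2) = 24*√2 ≈ 33.941)
I(o) = -8*√2
I(c)/((-29996/25485)) + 41983/(-29144) = (-8*√2)/((-29996/25485)) + 41983/(-29144) = (-8*√2)/((-29996*1/25485)) + 41983*(-1/29144) = (-8*√2)/(-29996/25485) - 41983/29144 = -8*√2*(-25485/29996) - 41983/29144 = 50970*√2/7499 - 41983/29144 = -41983/29144 + 50970*√2/7499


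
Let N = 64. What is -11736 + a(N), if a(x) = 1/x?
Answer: -751103/64 ≈ -11736.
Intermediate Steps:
-11736 + a(N) = -11736 + 1/64 = -751103/64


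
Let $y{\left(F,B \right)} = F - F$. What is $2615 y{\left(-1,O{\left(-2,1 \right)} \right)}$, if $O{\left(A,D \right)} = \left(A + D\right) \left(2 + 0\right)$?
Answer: $0$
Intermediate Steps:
$O{\left(A,D \right)} = 2 A + 2 D$ ($O{\left(A,D \right)} = \left(A + D\right) 2 = 2 A + 2 D$)
$y{\left(F,B \right)} = 0$
$2615 y{\left(-1,O{\left(-2,1 \right)} \right)} = 2615 \cdot 0 = 0$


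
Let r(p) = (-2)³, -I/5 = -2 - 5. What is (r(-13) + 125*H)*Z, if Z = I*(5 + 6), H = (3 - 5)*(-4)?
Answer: 381920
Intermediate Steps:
I = 35 (I = -5*(-2 - 5) = -5*(-7) = 35)
H = 8 (H = -2*(-4) = 8)
r(p) = -8
Z = 385 (Z = 35*(5 + 6) = 35*11 = 385)
(r(-13) + 125*H)*Z = (-8 + 125*8)*385 = (-8 + 1000)*385 = 992*385 = 381920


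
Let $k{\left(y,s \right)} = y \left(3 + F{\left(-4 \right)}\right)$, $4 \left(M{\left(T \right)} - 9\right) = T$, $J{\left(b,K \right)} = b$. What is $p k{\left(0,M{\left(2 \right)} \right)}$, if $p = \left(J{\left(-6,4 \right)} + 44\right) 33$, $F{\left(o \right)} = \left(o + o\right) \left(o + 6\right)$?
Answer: $0$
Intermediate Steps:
$M{\left(T \right)} = 9 + \frac{T}{4}$
$F{\left(o \right)} = 2 o \left(6 + o\right)$
$p = 1254$ ($p = \left(-6 + 44\right) 33 = 38 \cdot 33 = 1254$)
$k{\left(y,s \right)} = - 13 y$ ($k{\left(y,s \right)} = y \left(3 + 2 \left(-4\right) \left(6 - 4\right)\right) = y \left(3 + 2 \left(-4\right) 2\right) = y \left(3 - 16\right) = y \left(-13\right) = - 13 y$)
$p k{\left(0,M{\left(2 \right)} \right)} = 1254 \left(\left(-13\right) 0\right) = 1254 \cdot 0 = 0$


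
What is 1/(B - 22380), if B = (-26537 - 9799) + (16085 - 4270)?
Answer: -1/46901 ≈ -2.1321e-5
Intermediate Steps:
B = -24521 (B = -36336 + 11815 = -24521)
1/(B - 22380) = 1/(-24521 - 22380) = 1/(-46901) = -1/46901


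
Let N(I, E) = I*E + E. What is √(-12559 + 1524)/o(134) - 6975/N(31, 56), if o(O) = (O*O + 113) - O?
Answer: -6975/1792 + I*√11035/17935 ≈ -3.8923 + 0.0058571*I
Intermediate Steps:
N(I, E) = E + E*I (N(I, E) = E*I + E = E + E*I)
o(O) = 113 + O² - O (o(O) = (O² + 113) - O = (113 + O²) - O = 113 + O² - O)
√(-12559 + 1524)/o(134) - 6975/N(31, 56) = √(-12559 + 1524)/(113 + 134² - 1*134) - 6975*1/(56*(1 + 31)) = √(-11035)/(113 + 17956 - 134) - 6975/(56*32) = (I*√11035)/17935 - 6975/1792 = (I*√11035)*(1/17935) - 6975*1/1792 = I*√11035/17935 - 6975/1792 = -6975/1792 + I*√11035/17935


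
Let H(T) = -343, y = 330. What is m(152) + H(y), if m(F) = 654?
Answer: 311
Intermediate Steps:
m(152) + H(y) = 654 - 343 = 311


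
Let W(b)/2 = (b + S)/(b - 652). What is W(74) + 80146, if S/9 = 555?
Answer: 23157125/289 ≈ 80129.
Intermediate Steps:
S = 4995 (S = 9*555 = 4995)
W(b) = 2*(4995 + b)/(-652 + b) (W(b) = 2*((b + 4995)/(b - 652)) = 2*((4995 + b)/(-652 + b)) = 2*(4995 + b)/(-652 + b))
W(74) + 80146 = 2*(4995 + 74)/(-652 + 74) + 80146 = 2*5069/(-578) + 80146 = 2*(-1/578)*5069 + 80146 = -5069/289 + 80146 = 23157125/289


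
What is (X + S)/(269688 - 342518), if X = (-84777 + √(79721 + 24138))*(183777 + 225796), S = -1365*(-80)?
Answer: 34722261021/72830 - 409573*√103859/72830 ≈ 4.7495e+5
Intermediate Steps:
S = 109200
X = -34722370221 + 409573*√103859 (X = (-84777 + √103859)*409573 = -34722370221 + 409573*√103859 ≈ -3.4590e+10)
(X + S)/(269688 - 342518) = ((-34722370221 + 409573*√103859) + 109200)/(269688 - 342518) = (-34722261021 + 409573*√103859)/(-72830) = (-34722261021 + 409573*√103859)*(-1/72830) = 34722261021/72830 - 409573*√103859/72830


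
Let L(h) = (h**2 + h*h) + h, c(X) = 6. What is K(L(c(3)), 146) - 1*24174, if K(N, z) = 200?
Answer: -23974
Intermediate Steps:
L(h) = h + 2*h**2 (L(h) = (h**2 + h**2) + h = 2*h**2 + h = h + 2*h**2)
K(L(c(3)), 146) - 1*24174 = 200 - 1*24174 = 200 - 24174 = -23974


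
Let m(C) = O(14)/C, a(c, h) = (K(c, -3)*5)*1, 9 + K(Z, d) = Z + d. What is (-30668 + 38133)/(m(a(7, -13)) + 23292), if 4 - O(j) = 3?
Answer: 186625/582299 ≈ 0.32050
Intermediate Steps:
K(Z, d) = -9 + Z + d (K(Z, d) = -9 + (Z + d) = -9 + Z + d)
O(j) = 1 (O(j) = 4 - 1*3 = 4 - 3 = 1)
a(c, h) = -60 + 5*c (a(c, h) = ((-9 + c - 3)*5)*1 = ((-12 + c)*5)*1 = (-60 + 5*c)*1 = -60 + 5*c)
m(C) = 1/C
(-30668 + 38133)/(m(a(7, -13)) + 23292) = (-30668 + 38133)/(1/(-60 + 5*7) + 23292) = 7465/(1/(-60 + 35) + 23292) = 7465/(1/(-25) + 23292) = 7465/(-1/25 + 23292) = 7465/(582299/25) = 7465*(25/582299) = 186625/582299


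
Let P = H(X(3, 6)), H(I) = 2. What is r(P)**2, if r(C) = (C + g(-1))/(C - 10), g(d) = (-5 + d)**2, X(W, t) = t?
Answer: 361/16 ≈ 22.563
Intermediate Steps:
P = 2
r(C) = (36 + C)/(-10 + C) (r(C) = (C + (-5 - 1)**2)/(C - 10) = (C + (-6)**2)/(-10 + C) = (C + 36)/(-10 + C) = (36 + C)/(-10 + C))
r(P)**2 = ((36 + 2)/(-10 + 2))**2 = (38/(-8))**2 = (-1/8*38)**2 = (-19/4)**2 = 361/16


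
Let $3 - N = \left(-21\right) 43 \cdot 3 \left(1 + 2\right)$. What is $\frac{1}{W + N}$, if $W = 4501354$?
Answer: $\frac{1}{4509484} \approx 2.2175 \cdot 10^{-7}$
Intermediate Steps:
$N = 8130$ ($N = 3 - \left(-21\right) 43 \cdot 3 \left(1 + 2\right) = 3 - - 903 \cdot 3 \cdot 3 = 3 - \left(-903\right) 9 = 3 - -8127 = 3 + 8127 = 8130$)
$\frac{1}{W + N} = \frac{1}{4501354 + 8130} = \frac{1}{4509484}$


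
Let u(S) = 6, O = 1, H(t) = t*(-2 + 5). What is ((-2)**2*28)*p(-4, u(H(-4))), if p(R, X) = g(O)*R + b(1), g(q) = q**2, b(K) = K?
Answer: -336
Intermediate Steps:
H(t) = 3*t (H(t) = t*3 = 3*t)
p(R, X) = 1 + R (p(R, X) = 1**2*R + 1 = 1*R + 1 = R + 1 = 1 + R)
((-2)**2*28)*p(-4, u(H(-4))) = ((-2)**2*28)*(1 - 4) = (4*28)*(-3) = 112*(-3) = -336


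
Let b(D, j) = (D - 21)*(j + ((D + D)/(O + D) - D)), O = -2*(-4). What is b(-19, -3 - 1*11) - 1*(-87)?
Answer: -2763/11 ≈ -251.18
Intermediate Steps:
O = 8
b(D, j) = (-21 + D)*(j - D + 2*D/(8 + D)) (b(D, j) = (D - 21)*(j + ((D + D)/(8 + D) - D)) = (-21 + D)*(j + ((2*D)/(8 + D) - D)) = (-21 + D)*(j + (2*D/(8 + D) - D)) = (-21 + D)*(j + (-D + 2*D/(8 + D))) = (-21 + D)*(j - D + 2*D/(8 + D)))
b(-19, -3 - 1*11) - 1*(-87) = (-1*(-19)³ - 168*(-3 - 1*11) + 15*(-19)² + 126*(-19) + (-3 - 1*11)*(-19)² - 13*(-19)*(-3 - 1*11))/(8 - 19) - 1*(-87) = (-1*(-6859) - 168*(-3 - 11) + 15*361 - 2394 + (-3 - 11)*361 - 13*(-19)*(-3 - 11))/(-11) + 87 = -(6859 - 168*(-14) + 5415 - 2394 - 14*361 - 13*(-19)*(-14))/11 + 87 = -(6859 + 2352 + 5415 - 2394 - 5054 - 3458)/11 + 87 = -1/11*3720 + 87 = -3720/11 + 87 = -2763/11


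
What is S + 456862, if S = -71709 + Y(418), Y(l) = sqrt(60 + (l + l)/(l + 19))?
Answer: 385153 + 4*sqrt(2047)/23 ≈ 3.8516e+5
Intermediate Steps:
Y(l) = sqrt(60 + 2*l/(19 + l)) (Y(l) = sqrt(60 + (2*l)/(19 + l)) = sqrt(60 + 2*l/(19 + l)))
S = -71709 + 4*sqrt(2047)/23 (S = -71709 + sqrt(2)*sqrt((570 + 31*418)/(19 + 418)) = -71709 + sqrt(2)*sqrt((570 + 12958)/437) = -71709 + sqrt(2)*sqrt((1/437)*13528) = -71709 + sqrt(2)*sqrt(712/23) = -71709 + sqrt(2)*(2*sqrt(4094)/23) = -71709 + 4*sqrt(2047)/23 ≈ -71701.)
S + 456862 = (-71709 + 4*sqrt(2047)/23) + 456862 = 385153 + 4*sqrt(2047)/23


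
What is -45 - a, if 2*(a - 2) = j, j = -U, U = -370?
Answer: -232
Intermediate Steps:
j = 370 (j = -1*(-370) = 370)
a = 187 (a = 2 + (1/2)*370 = 2 + 185 = 187)
-45 - a = -45 - 1*187 = -45 - 187 = -232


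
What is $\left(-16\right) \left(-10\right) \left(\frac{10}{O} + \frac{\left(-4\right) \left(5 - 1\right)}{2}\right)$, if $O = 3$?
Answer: $- \frac{2240}{3} \approx -746.67$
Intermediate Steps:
$\left(-16\right) \left(-10\right) \left(\frac{10}{O} + \frac{\left(-4\right) \left(5 - 1\right)}{2}\right) = \left(-16\right) \left(-10\right) \left(\frac{10}{3} + \frac{\left(-4\right) \left(5 - 1\right)}{2}\right) = 160 \left(10 \cdot \frac{1}{3} + \left(-4\right) 4 \cdot \frac{1}{2}\right) = 160 \left(\frac{10}{3} - 8\right) = 160 \left(- \frac{14}{3}\right) = - \frac{2240}{3}$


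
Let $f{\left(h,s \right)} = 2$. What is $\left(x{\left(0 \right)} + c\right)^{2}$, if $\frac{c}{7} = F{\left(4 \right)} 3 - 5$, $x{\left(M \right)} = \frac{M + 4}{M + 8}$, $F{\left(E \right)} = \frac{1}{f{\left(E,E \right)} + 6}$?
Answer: $\frac{65025}{64} \approx 1016.0$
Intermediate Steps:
$F{\left(E \right)} = \frac{1}{8}$ ($F{\left(E \right)} = \frac{1}{2 + 6} = \frac{1}{8}$)
$x{\left(M \right)} = \frac{4 + M}{8 + M}$
$c = - \frac{259}{8}$ ($c = 7 \left(\frac{1}{8} \cdot 3 - 5\right) = 7 \left(\frac{3}{8} - 5\right) = 7 \left(- \frac{37}{8}\right) = - \frac{259}{8} \approx -32.375$)
$\left(x{\left(0 \right)} + c\right)^{2} = \left(\frac{4 + 0}{8 + 0} - \frac{259}{8}\right)^{2} = \left(\frac{1}{8} \cdot 4 - \frac{259}{8}\right)^{2} = \left(\frac{1}{2} - \frac{259}{8}\right)^{2} = \left(- \frac{255}{8}\right)^{2} = \frac{65025}{64}$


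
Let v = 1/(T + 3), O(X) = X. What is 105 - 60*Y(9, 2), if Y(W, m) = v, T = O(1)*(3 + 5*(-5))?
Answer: 2055/19 ≈ 108.16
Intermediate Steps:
T = -22 (T = 1*(3 + 5*(-5)) = 1*(3 - 25) = 1*(-22) = -22)
v = -1/19 (v = 1/(-22 + 3) = 1/(-19) = -1/19 ≈ -0.052632)
Y(W, m) = -1/19
105 - 60*Y(9, 2) = 105 - 60*(-1/19) = 105 + 60/19 = 2055/19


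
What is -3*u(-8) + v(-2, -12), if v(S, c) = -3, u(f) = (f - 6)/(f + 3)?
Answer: -57/5 ≈ -11.400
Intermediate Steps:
u(f) = (-6 + f)/(3 + f)
-3*u(-8) + v(-2, -12) = -3*(-6 - 8)/(3 - 8) - 3 = -3*(-14)/(-5) - 3 = -(-3)*(-14)/5 - 3 = -3*14/5 - 3 = -42/5 - 3 = -57/5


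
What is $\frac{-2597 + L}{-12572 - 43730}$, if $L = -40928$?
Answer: $\frac{43525}{56302} \approx 0.77306$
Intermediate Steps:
$\frac{-2597 + L}{-12572 - 43730} = \frac{-2597 - 40928}{-12572 - 43730} = - \frac{43525}{-56302} = \left(-43525\right) \left(- \frac{1}{56302}\right) = \frac{43525}{56302}$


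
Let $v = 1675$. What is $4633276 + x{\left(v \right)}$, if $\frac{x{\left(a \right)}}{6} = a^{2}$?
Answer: $21467026$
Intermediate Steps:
$x{\left(a \right)} = 6 a^{2}$
$4633276 + x{\left(v \right)} = 4633276 + 6 \cdot 1675^{2} = 4633276 + 6 \cdot 2805625 = 4633276 + 16833750 = 21467026$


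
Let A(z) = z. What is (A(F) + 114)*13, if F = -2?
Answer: 1456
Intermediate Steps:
(A(F) + 114)*13 = (-2 + 114)*13 = 112*13 = 1456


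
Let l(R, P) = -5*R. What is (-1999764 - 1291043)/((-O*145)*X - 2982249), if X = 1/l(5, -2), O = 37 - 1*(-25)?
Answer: 100945/91469 ≈ 1.1036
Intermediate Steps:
O = 62 (O = 37 + 25 = 62)
X = -1/25 (X = 1/(-5*5) = 1/(-25) = -1/25 ≈ -0.040000)
(-1999764 - 1291043)/((-O*145)*X - 2982249) = (-1999764 - 1291043)/((-1*62*145)*(-1/25) - 2982249) = -3290807/(-62*145*(-1/25) - 2982249) = -3290807/(-8990*(-1/25) - 2982249) = -3290807/(1798/5 - 2982249) = -3290807/(-14909447/5) = -3290807*(-5/14909447) = 100945/91469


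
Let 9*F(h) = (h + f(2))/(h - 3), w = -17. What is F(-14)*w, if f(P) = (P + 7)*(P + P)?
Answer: 22/9 ≈ 2.4444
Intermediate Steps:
f(P) = 2*P*(7 + P) (f(P) = (7 + P)*(2*P) = 2*P*(7 + P))
F(h) = (36 + h)/(9*(-3 + h)) (F(h) = ((h + 2*2*(7 + 2))/(h - 3))/9 = ((h + 2*2*9)/(-3 + h))/9 = ((h + 36)/(-3 + h))/9 = ((36 + h)/(-3 + h))/9 = (36 + h)/(9*(-3 + h)))
F(-14)*w = ((36 - 14)/(9*(-3 - 14)))*(-17) = ((⅑)*22/(-17))*(-17) = ((⅑)*(-1/17)*22)*(-17) = -22/153*(-17) = 22/9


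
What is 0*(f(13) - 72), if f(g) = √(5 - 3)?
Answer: 0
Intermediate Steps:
f(g) = √2
0*(f(13) - 72) = 0*(√2 - 72) = 0*(-72 + √2) = 0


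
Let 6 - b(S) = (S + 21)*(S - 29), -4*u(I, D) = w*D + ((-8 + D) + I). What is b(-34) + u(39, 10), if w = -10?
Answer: -3193/4 ≈ -798.25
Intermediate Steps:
u(I, D) = 2 - I/4 + 9*D/4 (u(I, D) = -(-10*D + ((-8 + D) + I))/4 = -(-10*D + (-8 + D + I))/4 = -(-8 + I - 9*D)/4 = 2 - I/4 + 9*D/4)
b(S) = 6 - (-29 + S)*(21 + S) (b(S) = 6 - (S + 21)*(S - 29) = 6 - (21 + S)*(-29 + S) = 6 - (-29 + S)*(21 + S))
b(-34) + u(39, 10) = (615 - 1*(-34)**2 + 8*(-34)) + (2 - 1/4*39 + (9/4)*10) = (615 - 1*1156 - 272) + (2 - 39/4 + 45/2) = (615 - 1156 - 272) + 59/4 = -813 + 59/4 = -3193/4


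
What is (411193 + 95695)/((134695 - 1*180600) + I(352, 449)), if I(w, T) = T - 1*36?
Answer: -126722/11373 ≈ -11.142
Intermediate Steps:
I(w, T) = -36 + T (I(w, T) = T - 36 = -36 + T)
(411193 + 95695)/((134695 - 1*180600) + I(352, 449)) = (411193 + 95695)/((134695 - 1*180600) + (-36 + 449)) = 506888/((134695 - 180600) + 413) = 506888/(-45905 + 413) = 506888/(-45492) = 506888*(-1/45492) = -126722/11373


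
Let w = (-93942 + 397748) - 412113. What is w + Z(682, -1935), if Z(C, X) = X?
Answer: -110242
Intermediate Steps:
w = -108307 (w = 303806 - 412113 = -108307)
w + Z(682, -1935) = -108307 - 1935 = -110242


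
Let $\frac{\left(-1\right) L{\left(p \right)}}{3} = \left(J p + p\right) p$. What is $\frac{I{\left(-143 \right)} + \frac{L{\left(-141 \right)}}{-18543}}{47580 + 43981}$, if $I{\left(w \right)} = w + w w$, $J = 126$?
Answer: $\frac{128036273}{565938541} \approx 0.22624$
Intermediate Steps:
$I{\left(w \right)} = w + w^{2}$
$L{\left(p \right)} = - 381 p^{2}$ ($L{\left(p \right)} = - 3 \left(126 p + p\right) p = - 3 \cdot 127 p p = - 3 \cdot 127 p^{2} = - 381 p^{2}$)
$\frac{I{\left(-143 \right)} + \frac{L{\left(-141 \right)}}{-18543}}{47580 + 43981} = \frac{- 143 \left(1 - 143\right) + \frac{\left(-381\right) \left(-141\right)^{2}}{-18543}}{47580 + 43981} = \frac{\left(-143\right) \left(-142\right) + \left(-381\right) 19881 \left(- \frac{1}{18543}\right)}{91561} = \left(20306 - - \frac{2524887}{6181}\right) \frac{1}{91561} = \left(20306 + \frac{2524887}{6181}\right) \frac{1}{91561} = \frac{128036273}{6181} \cdot \frac{1}{91561} = \frac{128036273}{565938541}$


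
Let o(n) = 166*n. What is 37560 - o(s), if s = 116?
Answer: 18304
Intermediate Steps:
37560 - o(s) = 37560 - 166*116 = 37560 - 1*19256 = 37560 - 19256 = 18304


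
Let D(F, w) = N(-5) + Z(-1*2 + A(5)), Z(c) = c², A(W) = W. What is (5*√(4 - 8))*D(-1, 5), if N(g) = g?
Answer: 40*I ≈ 40.0*I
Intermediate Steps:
D(F, w) = 4 (D(F, w) = -5 + (-1*2 + 5)² = -5 + (-2 + 5)² = -5 + 3² = -5 + 9 = 4)
(5*√(4 - 8))*D(-1, 5) = (5*√(4 - 8))*4 = (5*√(-4))*4 = (5*(2*I))*4 = (10*I)*4 = 40*I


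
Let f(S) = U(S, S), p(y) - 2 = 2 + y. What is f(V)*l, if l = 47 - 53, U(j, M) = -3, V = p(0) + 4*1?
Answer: 18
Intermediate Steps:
p(y) = 4 + y (p(y) = 2 + (2 + y) = 4 + y)
V = 8 (V = (4 + 0) + 4*1 = 4 + 4 = 8)
f(S) = -3
l = -6
f(V)*l = -3*(-6) = 18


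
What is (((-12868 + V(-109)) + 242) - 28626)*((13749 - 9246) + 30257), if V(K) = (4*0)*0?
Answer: -1433919520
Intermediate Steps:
V(K) = 0 (V(K) = 0*0 = 0)
(((-12868 + V(-109)) + 242) - 28626)*((13749 - 9246) + 30257) = (((-12868 + 0) + 242) - 28626)*((13749 - 9246) + 30257) = ((-12868 + 242) - 28626)*(4503 + 30257) = (-12626 - 28626)*34760 = -41252*34760 = -1433919520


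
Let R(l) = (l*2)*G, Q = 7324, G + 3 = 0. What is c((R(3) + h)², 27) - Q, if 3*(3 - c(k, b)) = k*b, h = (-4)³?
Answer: -67837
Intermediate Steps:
G = -3 (G = -3 + 0 = -3)
h = -64
R(l) = -6*l (R(l) = (l*2)*(-3) = (2*l)*(-3) = -6*l)
c(k, b) = 3 - b*k/3 (c(k, b) = 3 - k*b/3 = 3 - b*k/3)
c((R(3) + h)², 27) - Q = (3 - ⅓*27*(-6*3 - 64)²) - 1*7324 = (3 - ⅓*27*(-18 - 64)²) - 7324 = (3 - ⅓*27*(-82)²) - 7324 = (3 - ⅓*27*6724) - 7324 = (3 - 60516) - 7324 = -60513 - 7324 = -67837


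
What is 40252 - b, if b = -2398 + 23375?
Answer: 19275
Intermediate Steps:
b = 20977
40252 - b = 40252 - 1*20977 = 40252 - 20977 = 19275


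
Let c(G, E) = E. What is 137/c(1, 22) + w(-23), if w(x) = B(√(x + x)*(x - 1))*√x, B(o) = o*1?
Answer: 137/22 + 552*√2 ≈ 786.87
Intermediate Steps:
B(o) = o
w(x) = x*√2*(-1 + x) (w(x) = (√(x + x)*(x - 1))*√x = (√(2*x)*(-1 + x))*√x = ((√2*√x)*(-1 + x))*√x = (√2*√x*(-1 + x))*√x = x*√2*(-1 + x))
137/c(1, 22) + w(-23) = 137/22 - 23*√2*(-1 - 23) = (1/22)*137 - 23*√2*(-24) = 137/22 + 552*√2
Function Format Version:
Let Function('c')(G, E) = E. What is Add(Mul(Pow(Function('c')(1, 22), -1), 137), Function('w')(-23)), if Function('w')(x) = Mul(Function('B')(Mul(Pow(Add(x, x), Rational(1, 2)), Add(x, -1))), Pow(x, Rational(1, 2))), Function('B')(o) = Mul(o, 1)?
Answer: Add(Rational(137, 22), Mul(552, Pow(2, Rational(1, 2)))) ≈ 786.87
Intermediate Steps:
Function('B')(o) = o
Function('w')(x) = Mul(x, Pow(2, Rational(1, 2)), Add(-1, x)) (Function('w')(x) = Mul(Mul(Pow(Add(x, x), Rational(1, 2)), Add(x, -1)), Pow(x, Rational(1, 2))) = Mul(Mul(Pow(Mul(2, x), Rational(1, 2)), Add(-1, x)), Pow(x, Rational(1, 2))) = Mul(Mul(Mul(Pow(2, Rational(1, 2)), Pow(x, Rational(1, 2))), Add(-1, x)), Pow(x, Rational(1, 2))) = Mul(Mul(Pow(2, Rational(1, 2)), Pow(x, Rational(1, 2)), Add(-1, x)), Pow(x, Rational(1, 2))) = Mul(x, Pow(2, Rational(1, 2)), Add(-1, x)))
Add(Mul(Pow(Function('c')(1, 22), -1), 137), Function('w')(-23)) = Add(Mul(Pow(22, -1), 137), Mul(-23, Pow(2, Rational(1, 2)), Add(-1, -23))) = Add(Mul(Rational(1, 22), 137), Mul(-23, Pow(2, Rational(1, 2)), -24)) = Add(Rational(137, 22), Mul(552, Pow(2, Rational(1, 2))))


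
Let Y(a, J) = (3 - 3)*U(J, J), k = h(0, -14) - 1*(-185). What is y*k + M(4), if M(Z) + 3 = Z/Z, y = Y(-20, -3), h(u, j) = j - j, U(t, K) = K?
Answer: -2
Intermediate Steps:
h(u, j) = 0
k = 185 (k = 0 - 1*(-185) = 0 + 185 = 185)
Y(a, J) = 0 (Y(a, J) = (3 - 3)*J = 0*J = 0)
y = 0
M(Z) = -2 (M(Z) = -3 + Z/Z = -3 + 1 = -2)
y*k + M(4) = 0*185 - 2 = 0 - 2 = -2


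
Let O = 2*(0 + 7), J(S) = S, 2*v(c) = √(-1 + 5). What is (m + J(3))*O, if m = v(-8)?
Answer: 56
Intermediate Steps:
v(c) = 1 (v(c) = √(-1 + 5)/2 = √4/2 = (½)*2 = 1)
m = 1
O = 14 (O = 2*7 = 14)
(m + J(3))*O = (1 + 3)*14 = 4*14 = 56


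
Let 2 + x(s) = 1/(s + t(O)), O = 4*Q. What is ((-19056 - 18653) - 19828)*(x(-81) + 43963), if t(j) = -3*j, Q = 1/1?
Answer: -78410886588/31 ≈ -2.5294e+9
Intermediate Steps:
Q = 1
O = 4 (O = 4*1 = 4)
x(s) = -2 + 1/(-12 + s) (x(s) = -2 + 1/(s - 3*4) = -2 + 1/(s - 12) = -2 + 1/(-12 + s))
((-19056 - 18653) - 19828)*(x(-81) + 43963) = ((-19056 - 18653) - 19828)*((25 - 2*(-81))/(-12 - 81) + 43963) = (-37709 - 19828)*((25 + 162)/(-93) + 43963) = -57537*(-1/93*187 + 43963) = -57537*(-187/93 + 43963) = -57537*4088372/93 = -78410886588/31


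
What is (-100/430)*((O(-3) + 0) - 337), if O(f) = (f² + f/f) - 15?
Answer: 3420/43 ≈ 79.535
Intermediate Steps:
O(f) = -14 + f² (O(f) = (f² + 1) - 15 = (1 + f²) - 15 = -14 + f²)
(-100/430)*((O(-3) + 0) - 337) = (-100/430)*(((-14 + (-3)²) + 0) - 337) = (-100*1/430)*(((-14 + 9) + 0) - 337) = -10*((-5 + 0) - 337)/43 = -10*(-5 - 337)/43 = -10/43*(-342) = 3420/43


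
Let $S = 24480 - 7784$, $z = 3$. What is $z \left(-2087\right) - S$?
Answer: $-22957$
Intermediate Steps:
$S = 16696$
$z \left(-2087\right) - S = 3 \left(-2087\right) - 16696 = -6261 - 16696 = -22957$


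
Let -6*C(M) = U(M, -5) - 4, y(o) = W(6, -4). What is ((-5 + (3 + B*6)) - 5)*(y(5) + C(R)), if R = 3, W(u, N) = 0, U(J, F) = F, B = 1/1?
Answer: -3/2 ≈ -1.5000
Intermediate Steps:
B = 1
y(o) = 0
C(M) = 3/2 (C(M) = -(-5 - 4)/6 = -1/6*(-9) = 3/2)
((-5 + (3 + B*6)) - 5)*(y(5) + C(R)) = ((-5 + (3 + 1*6)) - 5)*(0 + 3/2) = ((-5 + (3 + 6)) - 5)*(3/2) = ((-5 + 9) - 5)*(3/2) = (4 - 5)*(3/2) = -1*3/2 = -3/2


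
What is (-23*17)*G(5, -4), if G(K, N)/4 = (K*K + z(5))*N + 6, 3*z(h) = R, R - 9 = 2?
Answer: 509864/3 ≈ 1.6995e+5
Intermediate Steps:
R = 11 (R = 9 + 2 = 11)
z(h) = 11/3 (z(h) = (1/3)*11 = 11/3)
G(K, N) = 24 + 4*N*(11/3 + K**2) (G(K, N) = 4*((K*K + 11/3)*N + 6) = 4*((K**2 + 11/3)*N + 6) = 4*((11/3 + K**2)*N + 6) = 4*(N*(11/3 + K**2) + 6) = 4*(6 + N*(11/3 + K**2)) = 24 + 4*N*(11/3 + K**2))
(-23*17)*G(5, -4) = (-23*17)*(24 + (44/3)*(-4) + 4*(-4)*5**2) = -391*(24 - 176/3 + 4*(-4)*25) = -391*(24 - 176/3 - 400) = -391*(-1304/3) = 509864/3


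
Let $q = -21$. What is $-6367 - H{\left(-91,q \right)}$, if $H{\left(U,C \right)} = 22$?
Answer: $-6389$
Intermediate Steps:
$-6367 - H{\left(-91,q \right)} = -6367 - 22 = -6389$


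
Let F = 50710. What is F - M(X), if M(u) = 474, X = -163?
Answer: 50236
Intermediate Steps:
F - M(X) = 50710 - 1*474 = 50710 - 474 = 50236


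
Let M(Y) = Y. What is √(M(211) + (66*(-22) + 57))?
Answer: 4*I*√74 ≈ 34.409*I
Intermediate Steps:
√(M(211) + (66*(-22) + 57)) = √(211 + (66*(-22) + 57)) = √(211 + (-1452 + 57)) = √(211 - 1395) = √(-1184) = 4*I*√74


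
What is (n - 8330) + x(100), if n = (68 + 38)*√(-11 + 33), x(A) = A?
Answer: -8230 + 106*√22 ≈ -7732.8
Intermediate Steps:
n = 106*√22 ≈ 497.18
(n - 8330) + x(100) = (106*√22 - 8330) + 100 = (-8330 + 106*√22) + 100 = -8230 + 106*√22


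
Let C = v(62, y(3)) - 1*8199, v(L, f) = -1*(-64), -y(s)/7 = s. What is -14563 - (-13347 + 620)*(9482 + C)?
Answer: 17128706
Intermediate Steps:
y(s) = -7*s
v(L, f) = 64
C = -8135 (C = 64 - 1*8199 = 64 - 8199 = -8135)
-14563 - (-13347 + 620)*(9482 + C) = -14563 - (-13347 + 620)*(9482 - 8135) = -14563 - (-12727)*1347 = -14563 - 1*(-17143269) = -14563 + 17143269 = 17128706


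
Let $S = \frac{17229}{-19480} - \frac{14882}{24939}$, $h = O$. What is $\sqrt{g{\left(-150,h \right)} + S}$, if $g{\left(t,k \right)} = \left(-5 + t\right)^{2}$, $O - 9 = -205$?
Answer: $\frac{\sqrt{157496205624124004930}}{80968620} \approx 155.0$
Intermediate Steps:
$O = -196$ ($O = 9 - 205 = -196$)
$h = -196$
$S = - \frac{719575391}{485811720}$ ($S = 17229 \left(- \frac{1}{19480}\right) - \frac{14882}{24939} = - \frac{17229}{19480} - \frac{14882}{24939} = - \frac{719575391}{485811720} \approx -1.4812$)
$\sqrt{g{\left(-150,h \right)} + S} = \sqrt{\left(-5 - 150\right)^{2} - \frac{719575391}{485811720}} = \sqrt{\left(-155\right)^{2} - \frac{719575391}{485811720}} = \sqrt{24025 - \frac{719575391}{485811720}} = \sqrt{\frac{11670906997609}{485811720}} = \frac{\sqrt{157496205624124004930}}{80968620}$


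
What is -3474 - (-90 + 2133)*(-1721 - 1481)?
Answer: 6538212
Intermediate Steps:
-3474 - (-90 + 2133)*(-1721 - 1481) = -3474 - 2043*(-3202) = -3474 - 1*(-6541686) = -3474 + 6541686 = 6538212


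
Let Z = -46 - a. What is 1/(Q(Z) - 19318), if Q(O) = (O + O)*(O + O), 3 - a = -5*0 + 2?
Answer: -1/10482 ≈ -9.5402e-5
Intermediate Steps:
a = 1 (a = 3 - (-5*0 + 2) = 3 - (0 + 2) = 3 - 1*2 = 3 - 2 = 1)
Z = -47 (Z = -46 - 1*1 = -46 - 1 = -47)
Q(O) = 4*O**2 (Q(O) = (2*O)*(2*O) = 4*O**2)
1/(Q(Z) - 19318) = 1/(4*(-47)**2 - 19318) = 1/(4*2209 - 19318) = 1/(8836 - 19318) = 1/(-10482) = -1/10482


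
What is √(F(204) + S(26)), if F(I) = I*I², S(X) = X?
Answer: √8489690 ≈ 2913.7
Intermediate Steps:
F(I) = I³
√(F(204) + S(26)) = √(204³ + 26) = √(8489664 + 26) = √8489690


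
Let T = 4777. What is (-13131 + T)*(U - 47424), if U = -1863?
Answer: 411743598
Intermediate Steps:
(-13131 + T)*(U - 47424) = (-13131 + 4777)*(-1863 - 47424) = -8354*(-49287) = 411743598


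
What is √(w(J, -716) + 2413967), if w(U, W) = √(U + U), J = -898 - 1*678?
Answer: √(2413967 + 4*I*√197) ≈ 1553.7 + 0.02*I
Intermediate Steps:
J = -1576 (J = -898 - 678 = -1576)
w(U, W) = √2*√U (w(U, W) = √(2*U) = √2*√U)
√(w(J, -716) + 2413967) = √(√2*√(-1576) + 2413967) = √(√2*(2*I*√394) + 2413967) = √(4*I*√197 + 2413967) = √(2413967 + 4*I*√197)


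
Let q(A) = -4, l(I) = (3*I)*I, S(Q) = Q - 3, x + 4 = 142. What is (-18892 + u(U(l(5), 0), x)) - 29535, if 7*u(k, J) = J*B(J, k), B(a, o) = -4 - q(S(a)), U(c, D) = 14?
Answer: -48427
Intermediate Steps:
x = 138 (x = -4 + 142 = 138)
S(Q) = -3 + Q
l(I) = 3*I²
B(a, o) = 0 (B(a, o) = -4 - 1*(-4) = -4 + 4 = 0)
u(k, J) = 0 (u(k, J) = (J*0)/7 = (⅐)*0 = 0)
(-18892 + u(U(l(5), 0), x)) - 29535 = (-18892 + 0) - 29535 = -18892 - 29535 = -48427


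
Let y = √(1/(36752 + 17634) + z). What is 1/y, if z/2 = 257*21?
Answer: √31926892589210/587042485 ≈ 0.0096252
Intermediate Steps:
z = 10794 (z = 2*(257*21) = 2*5397 = 10794)
y = √31926892589210/54386 (y = √(1/(36752 + 17634) + 10794) = √(1/54386 + 10794) = √(587042485/54386) = √31926892589210/54386 ≈ 103.89)
1/y = 1/(√31926892589210/54386) = √31926892589210/587042485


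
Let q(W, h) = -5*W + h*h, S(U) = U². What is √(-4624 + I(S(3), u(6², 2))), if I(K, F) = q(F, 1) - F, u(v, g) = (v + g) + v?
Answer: 3*I*√563 ≈ 71.183*I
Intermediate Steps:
q(W, h) = h² - 5*W (q(W, h) = -5*W + h² = h² - 5*W)
u(v, g) = g + 2*v (u(v, g) = (g + v) + v = g + 2*v)
I(K, F) = 1 - 6*F (I(K, F) = (1² - 5*F) - F = (1 - 5*F) - F = 1 - 6*F)
√(-4624 + I(S(3), u(6², 2))) = √(-4624 + (1 - 6*(2 + 2*6²))) = √(-4624 + (1 - 6*(2 + 2*36))) = √(-4624 + (1 - 6*(2 + 72))) = √(-4624 + (1 - 6*74)) = √(-4624 + (1 - 444)) = √(-4624 - 443) = √(-5067) = 3*I*√563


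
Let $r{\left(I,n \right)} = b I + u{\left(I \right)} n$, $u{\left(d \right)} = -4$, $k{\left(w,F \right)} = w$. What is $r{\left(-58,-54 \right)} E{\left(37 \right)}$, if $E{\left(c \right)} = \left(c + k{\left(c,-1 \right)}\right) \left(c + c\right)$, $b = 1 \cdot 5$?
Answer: $-405224$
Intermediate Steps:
$b = 5$
$r{\left(I,n \right)} = - 4 n + 5 I$ ($r{\left(I,n \right)} = 5 I - 4 n = - 4 n + 5 I$)
$E{\left(c \right)} = 4 c^{2}$ ($E{\left(c \right)} = \left(c + c\right) \left(c + c\right) = 2 c 2 c = 4 c^{2}$)
$r{\left(-58,-54 \right)} E{\left(37 \right)} = \left(\left(-4\right) \left(-54\right) + 5 \left(-58\right)\right) 4 \cdot 37^{2} = \left(216 - 290\right) 4 \cdot 1369 = \left(-74\right) 5476 = -405224$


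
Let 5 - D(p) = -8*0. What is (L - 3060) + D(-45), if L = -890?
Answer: -3945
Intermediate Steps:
D(p) = 5 (D(p) = 5 - (-8)*0 = 5 - 1*0 = 5 + 0 = 5)
(L - 3060) + D(-45) = (-890 - 3060) + 5 = -3950 + 5 = -3945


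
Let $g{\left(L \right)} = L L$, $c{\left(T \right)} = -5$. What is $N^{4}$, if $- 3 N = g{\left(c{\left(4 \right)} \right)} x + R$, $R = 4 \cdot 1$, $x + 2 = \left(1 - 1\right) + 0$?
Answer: $\frac{4477456}{81} \approx 55277.0$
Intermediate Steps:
$g{\left(L \right)} = L^{2}$
$x = -2$ ($x = -2 + \left(\left(1 - 1\right) + 0\right) = -2 + \left(0 + 0\right) = -2 + 0 = -2$)
$R = 4$
$N = \frac{46}{3}$ ($N = - \frac{\left(-5\right)^{2} \left(-2\right) + 4}{3} = - \frac{25 \left(-2\right) + 4}{3} = - \frac{-50 + 4}{3} = \left(- \frac{1}{3}\right) \left(-46\right) = \frac{46}{3} \approx 15.333$)
$N^{4} = \left(\frac{46}{3}\right)^{4} = \frac{4477456}{81}$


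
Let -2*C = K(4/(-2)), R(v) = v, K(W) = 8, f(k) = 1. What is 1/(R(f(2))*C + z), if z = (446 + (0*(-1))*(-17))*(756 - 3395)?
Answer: -1/1176998 ≈ -8.4962e-7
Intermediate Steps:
z = -1176994 (z = (446 + 0*(-17))*(-2639) = (446 + 0)*(-2639) = 446*(-2639) = -1176994)
C = -4 (C = -½*8 = -4)
1/(R(f(2))*C + z) = 1/(1*(-4) - 1176994) = 1/(-4 - 1176994) = 1/(-1176998) = -1/1176998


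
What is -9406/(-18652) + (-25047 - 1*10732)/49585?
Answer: -100476699/462429710 ≈ -0.21728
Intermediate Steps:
-9406/(-18652) + (-25047 - 1*10732)/49585 = -9406*(-1/18652) + (-25047 - 10732)*(1/49585) = 4703/9326 - 35779*1/49585 = 4703/9326 - 35779/49585 = -100476699/462429710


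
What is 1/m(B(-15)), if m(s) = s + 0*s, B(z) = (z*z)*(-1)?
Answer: -1/225 ≈ -0.0044444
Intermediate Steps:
B(z) = -z² (B(z) = z²*(-1) = -z²)
m(s) = s (m(s) = s + 0 = s)
1/m(B(-15)) = 1/(-1*(-15)²) = 1/(-1*225) = 1/(-225) = -1/225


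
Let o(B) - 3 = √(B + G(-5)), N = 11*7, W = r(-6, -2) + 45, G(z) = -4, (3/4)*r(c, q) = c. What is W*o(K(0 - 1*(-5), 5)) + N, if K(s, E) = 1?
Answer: 188 + 37*I*√3 ≈ 188.0 + 64.086*I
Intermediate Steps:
r(c, q) = 4*c/3
W = 37 (W = (4/3)*(-6) + 45 = -8 + 45 = 37)
N = 77
o(B) = 3 + √(-4 + B) (o(B) = 3 + √(B - 4) = 3 + √(-4 + B))
W*o(K(0 - 1*(-5), 5)) + N = 37*(3 + √(-4 + 1)) + 77 = 37*(3 + √(-3)) + 77 = 37*(3 + I*√3) + 77 = (111 + 37*I*√3) + 77 = 188 + 37*I*√3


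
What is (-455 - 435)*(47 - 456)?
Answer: 364010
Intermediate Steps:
(-455 - 435)*(47 - 456) = -890*(-409) = 364010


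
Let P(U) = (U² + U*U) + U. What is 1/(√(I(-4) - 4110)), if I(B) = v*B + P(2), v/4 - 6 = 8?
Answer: -I*√1081/2162 ≈ -0.015207*I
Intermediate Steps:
v = 56 (v = 24 + 4*8 = 24 + 32 = 56)
P(U) = U + 2*U² (P(U) = (U² + U²) + U = 2*U² + U = U + 2*U²)
I(B) = 10 + 56*B (I(B) = 56*B + 2*(1 + 2*2) = 56*B + 2*(1 + 4) = 56*B + 2*5 = 56*B + 10 = 10 + 56*B)
1/(√(I(-4) - 4110)) = 1/(√((10 + 56*(-4)) - 4110)) = 1/(√((10 - 224) - 4110)) = 1/(√(-214 - 4110)) = 1/(√(-4324)) = 1/(2*I*√1081) = -I*√1081/2162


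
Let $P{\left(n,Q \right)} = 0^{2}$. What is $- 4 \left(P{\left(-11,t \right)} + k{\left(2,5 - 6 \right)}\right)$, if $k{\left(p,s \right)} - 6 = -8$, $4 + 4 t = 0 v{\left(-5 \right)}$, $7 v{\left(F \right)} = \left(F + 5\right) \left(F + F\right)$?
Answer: $8$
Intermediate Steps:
$v{\left(F \right)} = \frac{2 F \left(5 + F\right)}{7}$ ($v{\left(F \right)} = \frac{\left(F + 5\right) \left(F + F\right)}{7} = \frac{\left(5 + F\right) 2 F}{7} = \frac{2 F \left(5 + F\right)}{7}$)
$t = -1$ ($t = -1 + \frac{0 \cdot \frac{2}{7} \left(-5\right) \left(5 - 5\right)}{4} = -1 + \frac{0 \cdot \frac{2}{7} \left(-5\right) 0}{4} = -1 + \frac{0 \cdot 0}{4} = -1 + \frac{1}{4} \cdot 0 = -1 + 0 = -1$)
$k{\left(p,s \right)} = -2$ ($k{\left(p,s \right)} = 6 - 8 = -2$)
$P{\left(n,Q \right)} = 0$
$- 4 \left(P{\left(-11,t \right)} + k{\left(2,5 - 6 \right)}\right) = - 4 \left(0 - 2\right) = \left(-4\right) \left(-2\right) = 8$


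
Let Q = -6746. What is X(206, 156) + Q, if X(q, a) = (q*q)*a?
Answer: 6613270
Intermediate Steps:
X(q, a) = a*q**2 (X(q, a) = q**2*a = a*q**2)
X(206, 156) + Q = 156*206**2 - 6746 = 156*42436 - 6746 = 6620016 - 6746 = 6613270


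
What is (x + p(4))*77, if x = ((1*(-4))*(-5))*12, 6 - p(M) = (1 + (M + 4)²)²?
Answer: -306383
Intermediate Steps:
p(M) = 6 - (1 + (4 + M)²)² (p(M) = 6 - (1 + (M + 4)²)² = 6 - (1 + (4 + M)²)²)
x = 240 (x = -4*(-5)*12 = 20*12 = 240)
(x + p(4))*77 = (240 + (6 - (1 + (4 + 4)²)²))*77 = (240 + (6 - (1 + 8²)²))*77 = (240 + (6 - (1 + 64)²))*77 = (240 + (6 - 1*65²))*77 = (240 + (6 - 1*4225))*77 = (240 + (6 - 4225))*77 = (240 - 4219)*77 = -3979*77 = -306383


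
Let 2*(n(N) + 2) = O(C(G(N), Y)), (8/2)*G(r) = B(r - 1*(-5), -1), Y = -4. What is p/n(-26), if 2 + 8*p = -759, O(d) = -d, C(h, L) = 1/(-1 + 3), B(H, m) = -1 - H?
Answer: 761/18 ≈ 42.278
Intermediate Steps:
G(r) = -3/2 - r/4 (G(r) = (-1 - (r - 1*(-5)))/4 = (-1 - (r + 5))/4 = (-1 - (5 + r))/4 = (-1 + (-5 - r))/4 = (-6 - r)/4 = -3/2 - r/4)
C(h, L) = ½ (C(h, L) = 1/2 = ½)
n(N) = -9/4 (n(N) = -2 + (-1*½)/2 = -2 + (½)*(-½) = -2 - ¼ = -9/4)
p = -761/8 (p = -¼ + (⅛)*(-759) = -¼ - 759/8 = -761/8 ≈ -95.125)
p/n(-26) = -761/(8*(-9/4)) = -761/8*(-4/9) = 761/18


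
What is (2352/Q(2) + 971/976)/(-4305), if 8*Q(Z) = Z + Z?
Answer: -918415/840336 ≈ -1.0929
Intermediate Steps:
Q(Z) = Z/4 (Q(Z) = (Z + Z)/8 = (2*Z)/8 = Z/4)
(2352/Q(2) + 971/976)/(-4305) = (2352/(((¼)*2)) + 971/976)/(-4305) = (2352/(½) + 971*(1/976))*(-1/4305) = (2352*2 + 971/976)*(-1/4305) = (4704 + 971/976)*(-1/4305) = (4592075/976)*(-1/4305) = -918415/840336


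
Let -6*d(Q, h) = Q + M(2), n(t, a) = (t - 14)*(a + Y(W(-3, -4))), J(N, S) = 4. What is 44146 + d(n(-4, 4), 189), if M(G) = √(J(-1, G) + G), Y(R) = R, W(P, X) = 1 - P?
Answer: 44170 - √6/6 ≈ 44170.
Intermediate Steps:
M(G) = √(4 + G)
n(t, a) = (-14 + t)*(4 + a) (n(t, a) = (t - 14)*(a + (1 - 1*(-3))) = (-14 + t)*(a + (1 + 3)) = (-14 + t)*(a + 4) = (-14 + t)*(4 + a))
d(Q, h) = -Q/6 - √6/6 (d(Q, h) = -(Q + √(4 + 2))/6 = -(Q + √6)/6 = -Q/6 - √6/6)
44146 + d(n(-4, 4), 189) = 44146 + (-(-56 - 14*4 + 4*(-4) + 4*(-4))/6 - √6/6) = 44146 + (-(-56 - 56 - 16 - 16)/6 - √6/6) = 44146 + (-⅙*(-144) - √6/6) = 44146 + (24 - √6/6) = 44170 - √6/6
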